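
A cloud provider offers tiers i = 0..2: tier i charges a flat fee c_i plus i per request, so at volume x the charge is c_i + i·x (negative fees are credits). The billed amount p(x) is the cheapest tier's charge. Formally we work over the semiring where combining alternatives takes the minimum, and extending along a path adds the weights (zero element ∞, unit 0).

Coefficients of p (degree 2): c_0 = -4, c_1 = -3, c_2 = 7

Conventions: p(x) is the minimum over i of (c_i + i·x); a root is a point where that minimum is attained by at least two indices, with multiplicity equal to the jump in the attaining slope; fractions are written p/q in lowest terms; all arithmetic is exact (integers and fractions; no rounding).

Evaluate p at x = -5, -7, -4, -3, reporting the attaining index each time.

p(-5) = min(-4+0·(-5)=-4, -3+1·(-5)=-8, 7+2·(-5)=-3) = -8 (attained by i=1)
p(-7) = min(-4+0·(-7)=-4, -3+1·(-7)=-10, 7+2·(-7)=-7) = -10 (attained by i=1)
p(-4) = min(-4+0·(-4)=-4, -3+1·(-4)=-7, 7+2·(-4)=-1) = -7 (attained by i=1)
p(-3) = min(-4+0·(-3)=-4, -3+1·(-3)=-6, 7+2·(-3)=1) = -6 (attained by i=1)
Answer: p(-5) = -8; p(-7) = -10; p(-4) = -7; p(-3) = -6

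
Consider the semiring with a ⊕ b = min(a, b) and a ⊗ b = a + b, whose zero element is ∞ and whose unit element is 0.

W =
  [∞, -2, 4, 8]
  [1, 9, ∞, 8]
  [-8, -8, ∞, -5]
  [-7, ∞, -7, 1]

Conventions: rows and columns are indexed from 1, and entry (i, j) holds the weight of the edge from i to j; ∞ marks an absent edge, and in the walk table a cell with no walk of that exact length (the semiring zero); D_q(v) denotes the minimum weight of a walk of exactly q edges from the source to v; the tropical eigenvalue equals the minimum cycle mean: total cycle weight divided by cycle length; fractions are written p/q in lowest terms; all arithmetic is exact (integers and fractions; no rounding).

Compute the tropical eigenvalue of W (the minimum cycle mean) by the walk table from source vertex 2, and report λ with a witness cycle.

q=0: [∞, 0, ∞, ∞]
q=1: [1, 9, ∞, 8]
q=2: [1, -1, 1, 9]
q=3: [-7, -7, 2, -4]
q=4: [-11, -9, -11, -3]
Optimal cycle mean attained by: cycle 3->4->3, total (-5) + (-7), length 2.
Answer: λ = -6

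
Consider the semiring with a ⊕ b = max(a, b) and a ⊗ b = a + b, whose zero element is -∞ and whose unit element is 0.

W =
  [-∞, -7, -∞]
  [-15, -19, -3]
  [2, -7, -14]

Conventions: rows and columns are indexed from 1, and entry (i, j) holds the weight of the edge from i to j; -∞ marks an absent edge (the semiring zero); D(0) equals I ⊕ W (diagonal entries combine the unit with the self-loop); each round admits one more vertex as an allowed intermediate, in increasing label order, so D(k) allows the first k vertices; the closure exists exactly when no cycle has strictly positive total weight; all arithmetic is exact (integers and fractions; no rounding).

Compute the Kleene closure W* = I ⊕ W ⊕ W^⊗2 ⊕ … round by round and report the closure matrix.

D(0):
  [0, -7, -∞]
  [-15, 0, -3]
  [2, -7, 0]
D(1):
  [0, -7, -∞]
  [-15, 0, -3]
  [2, -5, 0]
D(2):
  [0, -7, -10]
  [-15, 0, -3]
  [2, -5, 0]
D(3):
  [0, -7, -10]
  [-1, 0, -3]
  [2, -5, 0]
Answer: W* = [[0, -7, -10], [-1, 0, -3], [2, -5, 0]]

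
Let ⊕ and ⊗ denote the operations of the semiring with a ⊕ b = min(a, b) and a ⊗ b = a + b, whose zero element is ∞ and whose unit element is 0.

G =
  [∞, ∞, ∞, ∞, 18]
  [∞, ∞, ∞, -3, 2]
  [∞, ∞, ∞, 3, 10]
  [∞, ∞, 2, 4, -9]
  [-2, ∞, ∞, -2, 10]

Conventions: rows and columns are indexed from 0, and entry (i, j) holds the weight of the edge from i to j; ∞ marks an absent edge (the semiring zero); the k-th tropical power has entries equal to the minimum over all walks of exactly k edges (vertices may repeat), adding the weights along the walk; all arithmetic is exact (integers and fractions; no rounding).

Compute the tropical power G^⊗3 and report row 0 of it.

G^⊗2:
  [16, ∞, ∞, 16, 28]
  [0, ∞, -1, 0, -12]
  [8, ∞, 5, 7, -6]
  [-11, ∞, 6, -11, -5]
  [8, ∞, 0, 2, -11]
G^⊗3:
  [26, ∞, 18, 20, 7]
  [-14, ∞, 2, -14, -9]
  [-8, ∞, 9, -8, -2]
  [-7, ∞, -9, -7, -20]
  [-13, ∞, 4, -13, -7]
Answer: row 0 of G^⊗3 = [26, ∞, 18, 20, 7]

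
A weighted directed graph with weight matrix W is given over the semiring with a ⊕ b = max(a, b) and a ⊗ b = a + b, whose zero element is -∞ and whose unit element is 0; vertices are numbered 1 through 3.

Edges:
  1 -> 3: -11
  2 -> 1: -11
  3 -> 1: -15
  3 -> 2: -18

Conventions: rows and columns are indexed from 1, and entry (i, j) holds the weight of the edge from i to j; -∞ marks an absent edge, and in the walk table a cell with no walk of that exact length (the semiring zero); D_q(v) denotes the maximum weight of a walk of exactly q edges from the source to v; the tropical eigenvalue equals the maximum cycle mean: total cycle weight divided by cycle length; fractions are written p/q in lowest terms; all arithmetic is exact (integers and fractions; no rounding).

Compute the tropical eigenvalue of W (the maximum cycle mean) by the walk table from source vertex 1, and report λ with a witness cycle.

q=0: [0, -∞, -∞]
q=1: [-∞, -∞, -11]
q=2: [-26, -29, -∞]
q=3: [-40, -∞, -37]
Optimal cycle mean attained by: cycle 1->3->1, total (-11) + (-15), length 2.
Answer: λ = -13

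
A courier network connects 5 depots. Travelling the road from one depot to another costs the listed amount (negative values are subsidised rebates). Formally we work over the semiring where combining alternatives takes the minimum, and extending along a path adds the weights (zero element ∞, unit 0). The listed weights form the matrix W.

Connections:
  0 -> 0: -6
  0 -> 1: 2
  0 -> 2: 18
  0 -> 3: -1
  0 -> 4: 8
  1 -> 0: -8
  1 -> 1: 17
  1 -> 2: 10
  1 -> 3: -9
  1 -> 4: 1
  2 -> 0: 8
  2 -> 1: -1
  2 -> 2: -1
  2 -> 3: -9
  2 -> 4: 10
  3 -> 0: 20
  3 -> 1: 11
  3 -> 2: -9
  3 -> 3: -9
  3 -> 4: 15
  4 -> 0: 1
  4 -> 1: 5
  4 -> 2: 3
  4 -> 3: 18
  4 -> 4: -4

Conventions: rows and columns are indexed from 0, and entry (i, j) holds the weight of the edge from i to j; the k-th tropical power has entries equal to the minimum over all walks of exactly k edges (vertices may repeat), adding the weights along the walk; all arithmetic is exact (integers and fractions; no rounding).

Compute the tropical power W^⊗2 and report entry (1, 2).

W^⊗2:
  [-12, -4, -10, -10, 2]
  [-14, -6, -18, -18, -3]
  [-9, -2, -18, -18, 0]
  [-1, -10, -18, -18, 1]
  [-5, 1, -1, -6, -8]
Key observation: the optimum is the walk 1->3->2, with weight (-9) + (-9) = -18.
Optimal value attained by: walk 1->3->2.
Answer: (W^⊗2)[1][2] = -18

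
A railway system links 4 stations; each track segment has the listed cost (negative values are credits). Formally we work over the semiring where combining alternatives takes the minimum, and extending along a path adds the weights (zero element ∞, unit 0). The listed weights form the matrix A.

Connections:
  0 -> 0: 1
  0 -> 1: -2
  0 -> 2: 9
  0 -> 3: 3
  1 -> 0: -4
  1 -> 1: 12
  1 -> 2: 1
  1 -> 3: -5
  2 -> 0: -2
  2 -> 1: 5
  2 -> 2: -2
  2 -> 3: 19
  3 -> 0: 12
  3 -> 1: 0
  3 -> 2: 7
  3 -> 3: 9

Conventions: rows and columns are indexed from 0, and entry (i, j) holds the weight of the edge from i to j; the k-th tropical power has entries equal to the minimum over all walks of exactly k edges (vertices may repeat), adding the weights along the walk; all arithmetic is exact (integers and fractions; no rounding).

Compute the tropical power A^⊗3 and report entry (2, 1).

A^⊗2:
  [-6, -1, -1, -7]
  [-3, -6, -1, -1]
  [-4, -4, -4, 0]
  [-4, 9, 1, -5]
A^⊗3:
  [-5, -8, -3, -6]
  [-10, -5, -5, -11]
  [-8, -6, -6, -9]
  [-3, -6, -1, -1]
Key observation: the optimum is the walk 2->2->0->1, with weight (-2) + (-2) + (-2) = -6.
Optimal value attained by: walk 2->2->0->1.
Answer: (A^⊗3)[2][1] = -6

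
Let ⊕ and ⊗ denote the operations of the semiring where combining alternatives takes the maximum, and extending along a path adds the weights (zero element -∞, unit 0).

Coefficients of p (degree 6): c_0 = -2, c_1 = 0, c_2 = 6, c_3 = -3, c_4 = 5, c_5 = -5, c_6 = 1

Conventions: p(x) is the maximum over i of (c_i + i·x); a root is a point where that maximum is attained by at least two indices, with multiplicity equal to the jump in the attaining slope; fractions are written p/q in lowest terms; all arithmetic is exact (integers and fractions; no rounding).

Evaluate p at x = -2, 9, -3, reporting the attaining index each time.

p(-2) = max(-2+0·(-2)=-2, 0+1·(-2)=-2, 6+2·(-2)=2, -3+3·(-2)=-9, 5+4·(-2)=-3, -5+5·(-2)=-15, 1+6·(-2)=-11) = 2 (attained by i=2)
p(9) = max(-2+0·9=-2, 0+1·9=9, 6+2·9=24, -3+3·9=24, 5+4·9=41, -5+5·9=40, 1+6·9=55) = 55 (attained by i=6)
p(-3) = max(-2+0·(-3)=-2, 0+1·(-3)=-3, 6+2·(-3)=0, -3+3·(-3)=-12, 5+4·(-3)=-7, -5+5·(-3)=-20, 1+6·(-3)=-17) = 0 (attained by i=2)
Answer: p(-2) = 2; p(9) = 55; p(-3) = 0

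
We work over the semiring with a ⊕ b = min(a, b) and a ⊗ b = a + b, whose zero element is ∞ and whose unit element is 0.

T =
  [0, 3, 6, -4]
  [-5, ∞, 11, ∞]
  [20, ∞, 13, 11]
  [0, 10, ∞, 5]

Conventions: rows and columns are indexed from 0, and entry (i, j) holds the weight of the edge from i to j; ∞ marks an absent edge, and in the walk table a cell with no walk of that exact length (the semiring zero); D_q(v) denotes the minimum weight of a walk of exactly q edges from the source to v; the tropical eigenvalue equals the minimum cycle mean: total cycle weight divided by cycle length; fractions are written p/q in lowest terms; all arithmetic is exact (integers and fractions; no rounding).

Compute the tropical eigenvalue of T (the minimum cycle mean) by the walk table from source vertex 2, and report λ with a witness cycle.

q=0: [∞, ∞, 0, ∞]
q=1: [20, ∞, 13, 11]
q=2: [11, 21, 26, 16]
q=3: [11, 14, 17, 7]
q=4: [7, 14, 17, 7]
Optimal cycle mean attained by: cycle 0->3->0, total (-4) + 0, length 2.
Answer: λ = -2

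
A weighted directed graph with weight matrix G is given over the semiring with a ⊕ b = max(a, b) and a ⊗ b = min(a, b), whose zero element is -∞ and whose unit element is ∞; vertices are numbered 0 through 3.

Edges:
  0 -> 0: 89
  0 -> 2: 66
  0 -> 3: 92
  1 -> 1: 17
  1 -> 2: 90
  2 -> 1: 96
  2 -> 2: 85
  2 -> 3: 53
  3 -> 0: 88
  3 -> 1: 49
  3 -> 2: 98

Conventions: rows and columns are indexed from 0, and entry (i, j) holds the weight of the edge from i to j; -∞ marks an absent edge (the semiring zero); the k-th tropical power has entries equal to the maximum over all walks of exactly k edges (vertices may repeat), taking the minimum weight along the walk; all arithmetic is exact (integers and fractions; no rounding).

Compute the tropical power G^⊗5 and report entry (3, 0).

G^⊗2:
  [89, 66, 92, 89]
  [-∞, 90, 85, 53]
  [53, 85, 90, 53]
  [88, 96, 85, 88]
G^⊗3:
  [89, 92, 89, 89]
  [53, 85, 90, 53]
  [53, 90, 85, 53]
  [88, 85, 90, 88]
G^⊗4:
  [89, 89, 90, 89]
  [53, 90, 85, 53]
  [53, 85, 90, 53]
  [88, 90, 88, 88]
G^⊗5:
  [89, 90, 89, 89]
  [53, 85, 90, 53]
  [53, 90, 85, 53]
  [88, 88, 90, 88]
Key observation: the optimum is the walk 3->0->0->0->0->0, with weight 88 min 89 min 89 min 89 min 89 = 88.
Optimal value attained by: walk 3->0->0->0->0->0.
Answer: (G^⊗5)[3][0] = 88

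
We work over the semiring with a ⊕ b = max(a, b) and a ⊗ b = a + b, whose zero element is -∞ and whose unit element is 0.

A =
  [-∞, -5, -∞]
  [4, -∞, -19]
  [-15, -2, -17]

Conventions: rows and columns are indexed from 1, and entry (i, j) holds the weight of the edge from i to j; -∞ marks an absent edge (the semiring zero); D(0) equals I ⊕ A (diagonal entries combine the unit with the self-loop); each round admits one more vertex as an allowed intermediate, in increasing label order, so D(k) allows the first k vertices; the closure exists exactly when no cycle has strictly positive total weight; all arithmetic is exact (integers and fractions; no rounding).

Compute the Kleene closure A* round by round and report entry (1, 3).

D(0):
  [0, -5, -∞]
  [4, 0, -19]
  [-15, -2, 0]
D(1):
  [0, -5, -∞]
  [4, 0, -19]
  [-15, -2, 0]
D(2):
  [0, -5, -24]
  [4, 0, -19]
  [2, -2, 0]
D(3):
  [0, -5, -24]
  [4, 0, -19]
  [2, -2, 0]
Answer: A*[1][3] = -24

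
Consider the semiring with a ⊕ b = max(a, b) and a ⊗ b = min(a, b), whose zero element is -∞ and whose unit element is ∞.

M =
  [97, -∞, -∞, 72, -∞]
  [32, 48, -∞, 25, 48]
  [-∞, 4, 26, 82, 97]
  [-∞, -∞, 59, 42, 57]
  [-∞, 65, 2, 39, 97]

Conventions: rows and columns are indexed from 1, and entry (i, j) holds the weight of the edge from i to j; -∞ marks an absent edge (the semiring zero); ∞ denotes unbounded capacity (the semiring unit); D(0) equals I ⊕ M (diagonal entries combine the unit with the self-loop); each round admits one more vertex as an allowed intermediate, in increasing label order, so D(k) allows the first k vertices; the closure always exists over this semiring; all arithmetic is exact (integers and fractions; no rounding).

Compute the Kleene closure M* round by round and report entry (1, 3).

D(0):
  [∞, -∞, -∞, 72, -∞]
  [32, ∞, -∞, 25, 48]
  [-∞, 4, ∞, 82, 97]
  [-∞, -∞, 59, ∞, 57]
  [-∞, 65, 2, 39, ∞]
D(1):
  [∞, -∞, -∞, 72, -∞]
  [32, ∞, -∞, 32, 48]
  [-∞, 4, ∞, 82, 97]
  [-∞, -∞, 59, ∞, 57]
  [-∞, 65, 2, 39, ∞]
D(2):
  [∞, -∞, -∞, 72, -∞]
  [32, ∞, -∞, 32, 48]
  [4, 4, ∞, 82, 97]
  [-∞, -∞, 59, ∞, 57]
  [32, 65, 2, 39, ∞]
D(3):
  [∞, -∞, -∞, 72, -∞]
  [32, ∞, -∞, 32, 48]
  [4, 4, ∞, 82, 97]
  [4, 4, 59, ∞, 59]
  [32, 65, 2, 39, ∞]
D(4):
  [∞, 4, 59, 72, 59]
  [32, ∞, 32, 32, 48]
  [4, 4, ∞, 82, 97]
  [4, 4, 59, ∞, 59]
  [32, 65, 39, 39, ∞]
D(5):
  [∞, 59, 59, 72, 59]
  [32, ∞, 39, 39, 48]
  [32, 65, ∞, 82, 97]
  [32, 59, 59, ∞, 59]
  [32, 65, 39, 39, ∞]
Answer: M*[1][3] = 59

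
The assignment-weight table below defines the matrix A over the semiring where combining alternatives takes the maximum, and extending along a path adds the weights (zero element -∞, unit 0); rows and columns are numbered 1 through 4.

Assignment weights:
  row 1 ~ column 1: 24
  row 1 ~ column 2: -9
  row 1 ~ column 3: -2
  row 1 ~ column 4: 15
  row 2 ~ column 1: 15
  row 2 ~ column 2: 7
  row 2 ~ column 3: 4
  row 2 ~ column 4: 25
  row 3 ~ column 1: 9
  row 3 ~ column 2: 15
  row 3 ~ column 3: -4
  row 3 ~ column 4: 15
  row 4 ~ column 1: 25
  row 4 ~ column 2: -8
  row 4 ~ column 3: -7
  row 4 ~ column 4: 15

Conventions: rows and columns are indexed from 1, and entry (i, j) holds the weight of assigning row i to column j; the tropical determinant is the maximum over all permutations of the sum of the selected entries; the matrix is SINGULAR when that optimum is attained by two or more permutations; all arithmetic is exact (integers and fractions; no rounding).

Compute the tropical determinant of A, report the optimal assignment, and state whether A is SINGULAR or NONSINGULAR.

σ = (1, 2, 3, 4): 24 + 7 + (-4) + 15 = 42
σ = (1, 2, 4, 3): 24 + 7 + 15 + (-7) = 39
σ = (1, 3, 2, 4): 24 + 4 + 15 + 15 = 58
σ = (1, 3, 4, 2): 24 + 4 + 15 + (-8) = 35
σ = (1, 4, 2, 3): 24 + 25 + 15 + (-7) = 57
σ = (1, 4, 3, 2): 24 + 25 + (-4) + (-8) = 37
σ = (2, 1, 3, 4): (-9) + 15 + (-4) + 15 = 17
σ = (2, 1, 4, 3): (-9) + 15 + 15 + (-7) = 14
σ = (2, 3, 1, 4): (-9) + 4 + 9 + 15 = 19
σ = (2, 3, 4, 1): (-9) + 4 + 15 + 25 = 35
σ = (2, 4, 1, 3): (-9) + 25 + 9 + (-7) = 18
σ = (2, 4, 3, 1): (-9) + 25 + (-4) + 25 = 37
σ = (3, 1, 2, 4): (-2) + 15 + 15 + 15 = 43
σ = (3, 1, 4, 2): (-2) + 15 + 15 + (-8) = 20
σ = (3, 2, 1, 4): (-2) + 7 + 9 + 15 = 29
σ = (3, 2, 4, 1): (-2) + 7 + 15 + 25 = 45
σ = (3, 4, 1, 2): (-2) + 25 + 9 + (-8) = 24
σ = (3, 4, 2, 1): (-2) + 25 + 15 + 25 = 63
σ = (4, 1, 2, 3): 15 + 15 + 15 + (-7) = 38
σ = (4, 1, 3, 2): 15 + 15 + (-4) + (-8) = 18
σ = (4, 2, 1, 3): 15 + 7 + 9 + (-7) = 24
σ = (4, 2, 3, 1): 15 + 7 + (-4) + 25 = 43
σ = (4, 3, 1, 2): 15 + 4 + 9 + (-8) = 20
σ = (4, 3, 2, 1): 15 + 4 + 15 + 25 = 59
Optimal value attained by: σ = (3, 4, 2, 1).
Answer: det⊕(A) = 63; verdict: NONSINGULAR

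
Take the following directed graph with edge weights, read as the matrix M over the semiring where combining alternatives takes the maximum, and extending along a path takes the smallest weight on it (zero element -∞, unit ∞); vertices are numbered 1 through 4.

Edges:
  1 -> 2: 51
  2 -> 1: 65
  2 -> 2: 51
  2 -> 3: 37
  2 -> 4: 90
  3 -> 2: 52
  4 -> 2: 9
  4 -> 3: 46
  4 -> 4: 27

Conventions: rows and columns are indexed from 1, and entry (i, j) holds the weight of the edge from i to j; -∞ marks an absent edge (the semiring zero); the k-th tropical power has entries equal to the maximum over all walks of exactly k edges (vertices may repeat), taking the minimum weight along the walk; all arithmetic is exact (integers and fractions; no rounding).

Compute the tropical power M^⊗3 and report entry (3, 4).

M^⊗2:
  [51, 51, 37, 51]
  [51, 51, 46, 51]
  [52, 51, 37, 52]
  [9, 46, 27, 27]
M^⊗3:
  [51, 51, 46, 51]
  [51, 51, 46, 51]
  [51, 51, 46, 51]
  [46, 46, 37, 46]
Key observation: the optimum is the walk 3->2->2->4, with weight 52 min 51 min 90 = 51.
Optimal value attained by: walk 3->2->2->4.
Answer: (M^⊗3)[3][4] = 51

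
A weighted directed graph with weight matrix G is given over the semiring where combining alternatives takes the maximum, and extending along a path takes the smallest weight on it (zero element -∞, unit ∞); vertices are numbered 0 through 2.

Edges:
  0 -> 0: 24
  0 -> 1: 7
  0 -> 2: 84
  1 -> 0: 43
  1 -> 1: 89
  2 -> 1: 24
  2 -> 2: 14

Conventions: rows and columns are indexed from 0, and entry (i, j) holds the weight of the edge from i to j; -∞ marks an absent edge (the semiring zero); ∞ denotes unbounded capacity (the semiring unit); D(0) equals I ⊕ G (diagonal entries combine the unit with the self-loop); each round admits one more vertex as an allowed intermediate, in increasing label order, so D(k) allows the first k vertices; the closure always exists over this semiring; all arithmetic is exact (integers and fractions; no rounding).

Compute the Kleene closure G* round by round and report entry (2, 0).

D(0):
  [∞, 7, 84]
  [43, ∞, -∞]
  [-∞, 24, ∞]
D(1):
  [∞, 7, 84]
  [43, ∞, 43]
  [-∞, 24, ∞]
D(2):
  [∞, 7, 84]
  [43, ∞, 43]
  [24, 24, ∞]
D(3):
  [∞, 24, 84]
  [43, ∞, 43]
  [24, 24, ∞]
Answer: G*[2][0] = 24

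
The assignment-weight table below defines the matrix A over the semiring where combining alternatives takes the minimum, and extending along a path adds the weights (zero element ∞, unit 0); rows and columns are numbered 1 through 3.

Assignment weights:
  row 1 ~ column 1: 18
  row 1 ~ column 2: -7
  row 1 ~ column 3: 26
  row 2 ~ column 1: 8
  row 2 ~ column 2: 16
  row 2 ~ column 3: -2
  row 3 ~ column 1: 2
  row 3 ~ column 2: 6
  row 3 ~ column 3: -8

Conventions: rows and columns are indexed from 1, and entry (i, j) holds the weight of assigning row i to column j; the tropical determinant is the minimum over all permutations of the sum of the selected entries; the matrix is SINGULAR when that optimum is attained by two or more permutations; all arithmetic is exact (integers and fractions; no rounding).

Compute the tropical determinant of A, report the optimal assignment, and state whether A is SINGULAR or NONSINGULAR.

σ = (1, 2, 3): 18 + 16 + (-8) = 26
σ = (1, 3, 2): 18 + (-2) + 6 = 22
σ = (2, 1, 3): (-7) + 8 + (-8) = -7
σ = (2, 3, 1): (-7) + (-2) + 2 = -7
σ = (3, 1, 2): 26 + 8 + 6 = 40
σ = (3, 2, 1): 26 + 16 + 2 = 44
Optimal value attained by: σ = (2, 1, 3).
Answer: det⊕(A) = -7; verdict: SINGULAR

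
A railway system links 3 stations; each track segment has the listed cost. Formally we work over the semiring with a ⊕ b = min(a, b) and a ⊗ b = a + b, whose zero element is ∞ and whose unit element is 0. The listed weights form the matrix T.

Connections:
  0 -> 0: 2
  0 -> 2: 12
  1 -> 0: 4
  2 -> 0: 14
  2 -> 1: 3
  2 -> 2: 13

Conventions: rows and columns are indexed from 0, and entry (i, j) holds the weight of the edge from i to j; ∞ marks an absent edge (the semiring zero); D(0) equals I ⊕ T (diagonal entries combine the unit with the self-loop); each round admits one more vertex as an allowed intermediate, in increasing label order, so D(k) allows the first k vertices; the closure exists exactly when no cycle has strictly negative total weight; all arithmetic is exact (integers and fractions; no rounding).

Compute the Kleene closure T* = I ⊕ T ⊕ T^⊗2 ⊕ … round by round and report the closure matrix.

D(0):
  [0, ∞, 12]
  [4, 0, ∞]
  [14, 3, 0]
D(1):
  [0, ∞, 12]
  [4, 0, 16]
  [14, 3, 0]
D(2):
  [0, ∞, 12]
  [4, 0, 16]
  [7, 3, 0]
D(3):
  [0, 15, 12]
  [4, 0, 16]
  [7, 3, 0]
Answer: T* = [[0, 15, 12], [4, 0, 16], [7, 3, 0]]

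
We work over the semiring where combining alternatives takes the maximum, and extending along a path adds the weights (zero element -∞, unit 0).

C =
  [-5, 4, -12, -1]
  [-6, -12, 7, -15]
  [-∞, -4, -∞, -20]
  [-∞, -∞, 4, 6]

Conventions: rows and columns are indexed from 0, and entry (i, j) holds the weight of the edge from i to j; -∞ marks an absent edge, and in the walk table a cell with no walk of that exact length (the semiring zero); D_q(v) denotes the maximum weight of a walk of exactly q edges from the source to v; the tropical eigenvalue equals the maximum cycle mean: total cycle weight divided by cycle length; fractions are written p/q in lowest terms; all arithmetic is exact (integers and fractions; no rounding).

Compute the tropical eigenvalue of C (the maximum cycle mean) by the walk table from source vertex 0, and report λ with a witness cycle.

q=0: [0, -∞, -∞, -∞]
q=1: [-5, 4, -12, -1]
q=2: [-2, -1, 11, 5]
q=3: [-7, 7, 9, 11]
q=4: [1, 5, 15, 17]
Optimal cycle mean attained by: cycle 3->3, total 6, length 1.
Answer: λ = 6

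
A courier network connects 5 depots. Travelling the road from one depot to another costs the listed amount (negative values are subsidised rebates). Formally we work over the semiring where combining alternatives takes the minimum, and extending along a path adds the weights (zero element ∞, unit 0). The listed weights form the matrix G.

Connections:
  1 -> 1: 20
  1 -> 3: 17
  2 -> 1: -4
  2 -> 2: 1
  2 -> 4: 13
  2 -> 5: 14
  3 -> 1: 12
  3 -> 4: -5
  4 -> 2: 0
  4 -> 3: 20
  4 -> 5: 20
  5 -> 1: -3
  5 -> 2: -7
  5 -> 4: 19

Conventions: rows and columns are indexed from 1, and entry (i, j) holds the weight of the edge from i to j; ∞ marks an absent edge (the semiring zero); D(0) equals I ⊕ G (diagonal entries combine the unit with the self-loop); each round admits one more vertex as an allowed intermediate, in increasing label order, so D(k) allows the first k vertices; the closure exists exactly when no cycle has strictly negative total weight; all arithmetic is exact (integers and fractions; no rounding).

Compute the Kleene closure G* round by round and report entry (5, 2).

D(0):
  [0, ∞, 17, ∞, ∞]
  [-4, 0, ∞, 13, 14]
  [12, ∞, 0, -5, ∞]
  [∞, 0, 20, 0, 20]
  [-3, -7, ∞, 19, 0]
D(1):
  [0, ∞, 17, ∞, ∞]
  [-4, 0, 13, 13, 14]
  [12, ∞, 0, -5, ∞]
  [∞, 0, 20, 0, 20]
  [-3, -7, 14, 19, 0]
D(2):
  [0, ∞, 17, ∞, ∞]
  [-4, 0, 13, 13, 14]
  [12, ∞, 0, -5, ∞]
  [-4, 0, 13, 0, 14]
  [-11, -7, 6, 6, 0]
D(3):
  [0, ∞, 17, 12, ∞]
  [-4, 0, 13, 8, 14]
  [12, ∞, 0, -5, ∞]
  [-4, 0, 13, 0, 14]
  [-11, -7, 6, 1, 0]
D(4):
  [0, 12, 17, 12, 26]
  [-4, 0, 13, 8, 14]
  [-9, -5, 0, -5, 9]
  [-4, 0, 13, 0, 14]
  [-11, -7, 6, 1, 0]
D(5):
  [0, 12, 17, 12, 26]
  [-4, 0, 13, 8, 14]
  [-9, -5, 0, -5, 9]
  [-4, 0, 13, 0, 14]
  [-11, -7, 6, 1, 0]
Answer: G*[5][2] = -7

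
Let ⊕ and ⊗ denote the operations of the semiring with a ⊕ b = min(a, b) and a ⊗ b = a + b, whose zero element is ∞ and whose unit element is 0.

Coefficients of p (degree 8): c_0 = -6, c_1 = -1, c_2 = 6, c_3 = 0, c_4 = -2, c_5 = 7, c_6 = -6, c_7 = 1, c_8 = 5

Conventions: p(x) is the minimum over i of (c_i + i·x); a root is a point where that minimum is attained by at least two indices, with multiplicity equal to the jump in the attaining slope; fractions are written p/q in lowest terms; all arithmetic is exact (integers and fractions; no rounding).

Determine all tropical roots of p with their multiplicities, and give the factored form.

hull edge (i=0, c=-6) to (i=6, c=-6): slope 0, span 6
hull edge (i=6, c=-6) to (i=8, c=5): slope 11/2, span 2
Factored form: p(x) = 5 ⊗ (x ⊕ (-11/2)) ⊗ (x ⊕ (-11/2)) ⊗ (x ⊕ 0) ⊗ (x ⊕ 0) ⊗ (x ⊕ 0) ⊗ (x ⊕ 0) ⊗ (x ⊕ 0) ⊗ (x ⊕ 0)
Answer: roots = -11/2 (mult 2), 0 (mult 6)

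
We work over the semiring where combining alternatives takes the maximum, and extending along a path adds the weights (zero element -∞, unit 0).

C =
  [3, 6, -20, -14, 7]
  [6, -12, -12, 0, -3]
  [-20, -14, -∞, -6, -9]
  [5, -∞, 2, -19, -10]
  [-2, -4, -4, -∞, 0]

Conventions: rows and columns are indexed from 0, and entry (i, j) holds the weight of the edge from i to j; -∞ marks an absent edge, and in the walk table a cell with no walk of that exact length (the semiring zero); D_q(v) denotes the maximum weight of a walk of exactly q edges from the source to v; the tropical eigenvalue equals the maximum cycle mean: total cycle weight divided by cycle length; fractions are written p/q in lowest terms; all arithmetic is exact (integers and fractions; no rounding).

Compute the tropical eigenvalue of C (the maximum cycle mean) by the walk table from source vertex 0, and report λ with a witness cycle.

q=0: [0, -∞, -∞, -∞, -∞]
q=1: [3, 6, -20, -14, 7]
q=2: [12, 9, 3, 6, 10]
q=3: [15, 18, 8, 9, 19]
q=4: [24, 21, 15, 18, 22]
q=5: [27, 30, 20, 21, 31]
Optimal cycle mean attained by: cycle 0->1->0, total 6 + 6, length 2.
Answer: λ = 6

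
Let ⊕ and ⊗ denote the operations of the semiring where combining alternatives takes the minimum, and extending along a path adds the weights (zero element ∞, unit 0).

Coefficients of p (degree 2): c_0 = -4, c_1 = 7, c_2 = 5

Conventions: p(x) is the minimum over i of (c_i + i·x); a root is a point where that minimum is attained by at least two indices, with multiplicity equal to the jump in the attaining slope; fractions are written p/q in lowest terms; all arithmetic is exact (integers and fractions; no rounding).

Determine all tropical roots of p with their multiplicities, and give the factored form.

hull edge (i=0, c=-4) to (i=2, c=5): slope 9/2, span 2
Factored form: p(x) = 5 ⊗ (x ⊕ (-9/2)) ⊗ (x ⊕ (-9/2))
Answer: roots = -9/2 (mult 2)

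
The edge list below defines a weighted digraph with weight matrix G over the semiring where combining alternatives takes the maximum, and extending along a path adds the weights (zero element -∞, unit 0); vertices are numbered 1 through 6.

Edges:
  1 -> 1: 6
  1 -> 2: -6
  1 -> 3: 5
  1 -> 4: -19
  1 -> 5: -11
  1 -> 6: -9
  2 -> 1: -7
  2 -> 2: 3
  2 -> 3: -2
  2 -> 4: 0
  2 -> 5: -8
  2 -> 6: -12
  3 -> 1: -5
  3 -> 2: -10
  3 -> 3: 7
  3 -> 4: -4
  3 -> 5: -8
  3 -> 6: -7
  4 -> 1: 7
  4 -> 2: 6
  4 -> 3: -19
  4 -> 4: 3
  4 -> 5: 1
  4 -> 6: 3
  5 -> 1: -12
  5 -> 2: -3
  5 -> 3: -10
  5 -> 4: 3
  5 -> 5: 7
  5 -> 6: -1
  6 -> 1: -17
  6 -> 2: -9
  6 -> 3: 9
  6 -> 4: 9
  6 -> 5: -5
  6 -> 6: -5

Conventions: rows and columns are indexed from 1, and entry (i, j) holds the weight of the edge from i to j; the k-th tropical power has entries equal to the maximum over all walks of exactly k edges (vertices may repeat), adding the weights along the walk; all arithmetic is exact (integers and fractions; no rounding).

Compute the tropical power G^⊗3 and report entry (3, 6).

G^⊗2:
  [12, 0, 12, 1, -3, -2]
  [7, 6, 5, 3, 1, 3]
  [3, 2, 14, 3, -1, 0]
  [13, 9, 12, 12, 8, 6]
  [10, 9, 8, 10, 14, 6]
  [16, 15, 16, 12, 10, 12]
G^⊗3:
  [18, 7, 19, 8, 4, 5]
  [13, 9, 12, 12, 8, 6]
  [10, 9, 21, 10, 6, 7]
  [19, 18, 19, 15, 15, 15]
  [17, 16, 15, 17, 21, 13]
  [22, 18, 23, 21, 17, 15]
Key observation: the optimum is the walk 3->3->3->6, with weight 7 + 7 + (-7) = 7.
Optimal value attained by: walk 3->3->3->6.
Answer: (G^⊗3)[3][6] = 7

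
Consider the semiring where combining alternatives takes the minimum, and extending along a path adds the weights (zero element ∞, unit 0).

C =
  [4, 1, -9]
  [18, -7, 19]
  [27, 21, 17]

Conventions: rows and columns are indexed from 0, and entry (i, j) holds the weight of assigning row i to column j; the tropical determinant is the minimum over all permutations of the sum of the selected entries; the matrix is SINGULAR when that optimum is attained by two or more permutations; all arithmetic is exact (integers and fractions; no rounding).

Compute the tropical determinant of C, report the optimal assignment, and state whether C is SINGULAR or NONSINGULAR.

σ = (0, 1, 2): 4 + (-7) + 17 = 14
σ = (0, 2, 1): 4 + 19 + 21 = 44
σ = (1, 0, 2): 1 + 18 + 17 = 36
σ = (1, 2, 0): 1 + 19 + 27 = 47
σ = (2, 0, 1): (-9) + 18 + 21 = 30
σ = (2, 1, 0): (-9) + (-7) + 27 = 11
Optimal value attained by: σ = (2, 1, 0).
Answer: det⊕(C) = 11; verdict: NONSINGULAR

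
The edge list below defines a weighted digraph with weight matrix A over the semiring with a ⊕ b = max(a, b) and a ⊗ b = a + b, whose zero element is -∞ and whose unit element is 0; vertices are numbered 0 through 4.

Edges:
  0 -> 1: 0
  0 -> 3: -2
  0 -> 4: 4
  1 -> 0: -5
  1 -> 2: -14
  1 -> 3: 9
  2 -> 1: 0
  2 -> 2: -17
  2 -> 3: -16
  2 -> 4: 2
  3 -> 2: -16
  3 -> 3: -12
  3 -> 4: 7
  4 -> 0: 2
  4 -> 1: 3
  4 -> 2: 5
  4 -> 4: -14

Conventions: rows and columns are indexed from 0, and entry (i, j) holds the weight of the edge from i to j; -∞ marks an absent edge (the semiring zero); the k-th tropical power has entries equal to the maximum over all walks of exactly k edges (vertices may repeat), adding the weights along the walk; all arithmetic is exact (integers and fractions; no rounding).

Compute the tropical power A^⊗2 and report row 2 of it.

A^⊗2:
  [6, 7, 9, 9, 5]
  [-∞, -5, -7, -3, 16]
  [4, 5, 7, 9, -9]
  [9, 10, 12, -24, -5]
  [-2, 5, -9, 12, 7]
Answer: row 2 of A^⊗2 = [4, 5, 7, 9, -9]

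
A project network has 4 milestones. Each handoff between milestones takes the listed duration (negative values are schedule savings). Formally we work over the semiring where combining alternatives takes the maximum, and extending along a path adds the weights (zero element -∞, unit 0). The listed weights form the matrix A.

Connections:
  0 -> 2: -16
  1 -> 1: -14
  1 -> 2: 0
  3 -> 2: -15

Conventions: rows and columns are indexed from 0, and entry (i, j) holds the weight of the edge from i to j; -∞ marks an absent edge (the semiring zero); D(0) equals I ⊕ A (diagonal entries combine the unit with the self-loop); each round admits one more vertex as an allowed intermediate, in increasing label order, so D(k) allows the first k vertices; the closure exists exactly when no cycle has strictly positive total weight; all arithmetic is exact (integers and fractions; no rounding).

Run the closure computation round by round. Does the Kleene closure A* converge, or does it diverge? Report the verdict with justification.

D(0):
  [0, -∞, -16, -∞]
  [-∞, 0, 0, -∞]
  [-∞, -∞, 0, -∞]
  [-∞, -∞, -15, 0]
D(1):
  [0, -∞, -16, -∞]
  [-∞, 0, 0, -∞]
  [-∞, -∞, 0, -∞]
  [-∞, -∞, -15, 0]
D(2):
  [0, -∞, -16, -∞]
  [-∞, 0, 0, -∞]
  [-∞, -∞, 0, -∞]
  [-∞, -∞, -15, 0]
D(3):
  [0, -∞, -16, -∞]
  [-∞, 0, 0, -∞]
  [-∞, -∞, 0, -∞]
  [-∞, -∞, -15, 0]
D(4):
  [0, -∞, -16, -∞]
  [-∞, 0, 0, -∞]
  [-∞, -∞, 0, -∞]
  [-∞, -∞, -15, 0]
Key observation: every diagonal entry stays at the unit through all rounds, so no improving cycle exists.
Answer: CONVERGES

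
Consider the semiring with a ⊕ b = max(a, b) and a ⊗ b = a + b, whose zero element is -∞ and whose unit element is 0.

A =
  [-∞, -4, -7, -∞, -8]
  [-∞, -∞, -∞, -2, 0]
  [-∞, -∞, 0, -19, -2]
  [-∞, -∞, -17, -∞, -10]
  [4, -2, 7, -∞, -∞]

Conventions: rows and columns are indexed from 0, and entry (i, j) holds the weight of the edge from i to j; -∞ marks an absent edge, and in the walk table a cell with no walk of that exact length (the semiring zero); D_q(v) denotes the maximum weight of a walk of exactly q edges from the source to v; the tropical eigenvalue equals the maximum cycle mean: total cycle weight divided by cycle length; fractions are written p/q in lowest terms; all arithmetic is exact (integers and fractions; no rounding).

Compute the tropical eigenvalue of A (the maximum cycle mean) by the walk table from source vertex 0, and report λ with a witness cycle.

q=0: [0, -∞, -∞, -∞, -∞]
q=1: [-∞, -4, -7, -∞, -8]
q=2: [-4, -10, -1, -6, -4]
q=3: [0, -6, 3, -12, -3]
q=4: [1, -4, 4, -8, 1]
q=5: [5, -1, 8, -6, 2]
Optimal cycle mean attained by: cycle 2->4->2, total (-2) + 7, length 2.
Answer: λ = 5/2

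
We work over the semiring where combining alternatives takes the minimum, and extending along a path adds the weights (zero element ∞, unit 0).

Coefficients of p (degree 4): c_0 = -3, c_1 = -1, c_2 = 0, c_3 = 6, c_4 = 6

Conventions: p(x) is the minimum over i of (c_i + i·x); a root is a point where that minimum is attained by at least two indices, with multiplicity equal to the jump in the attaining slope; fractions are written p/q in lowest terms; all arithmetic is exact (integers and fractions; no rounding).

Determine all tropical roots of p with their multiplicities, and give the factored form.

hull edge (i=0, c=-3) to (i=2, c=0): slope 3/2, span 2
hull edge (i=2, c=0) to (i=4, c=6): slope 3, span 2
Factored form: p(x) = 6 ⊗ (x ⊕ (-3)) ⊗ (x ⊕ (-3)) ⊗ (x ⊕ (-3/2)) ⊗ (x ⊕ (-3/2))
Answer: roots = -3 (mult 2), -3/2 (mult 2)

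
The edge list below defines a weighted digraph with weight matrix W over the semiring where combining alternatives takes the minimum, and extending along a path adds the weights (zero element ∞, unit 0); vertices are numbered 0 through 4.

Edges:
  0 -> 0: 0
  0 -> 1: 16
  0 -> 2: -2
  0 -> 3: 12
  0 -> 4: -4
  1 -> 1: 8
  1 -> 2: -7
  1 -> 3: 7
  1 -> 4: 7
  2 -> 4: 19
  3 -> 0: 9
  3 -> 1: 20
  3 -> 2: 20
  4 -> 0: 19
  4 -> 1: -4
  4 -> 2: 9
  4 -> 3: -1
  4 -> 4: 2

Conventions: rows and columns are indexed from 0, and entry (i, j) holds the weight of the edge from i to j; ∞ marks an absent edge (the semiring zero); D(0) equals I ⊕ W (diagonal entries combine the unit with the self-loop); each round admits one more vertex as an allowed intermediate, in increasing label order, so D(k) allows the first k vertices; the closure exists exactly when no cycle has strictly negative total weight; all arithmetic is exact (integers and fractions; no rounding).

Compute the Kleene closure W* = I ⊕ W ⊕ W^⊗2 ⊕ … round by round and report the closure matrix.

D(0):
  [0, 16, -2, 12, -4]
  [∞, 0, -7, 7, 7]
  [∞, ∞, 0, ∞, 19]
  [9, 20, 20, 0, ∞]
  [19, -4, 9, -1, 0]
D(1):
  [0, 16, -2, 12, -4]
  [∞, 0, -7, 7, 7]
  [∞, ∞, 0, ∞, 19]
  [9, 20, 7, 0, 5]
  [19, -4, 9, -1, 0]
D(2):
  [0, 16, -2, 12, -4]
  [∞, 0, -7, 7, 7]
  [∞, ∞, 0, ∞, 19]
  [9, 20, 7, 0, 5]
  [19, -4, -11, -1, 0]
D(3):
  [0, 16, -2, 12, -4]
  [∞, 0, -7, 7, 7]
  [∞, ∞, 0, ∞, 19]
  [9, 20, 7, 0, 5]
  [19, -4, -11, -1, 0]
D(4):
  [0, 16, -2, 12, -4]
  [16, 0, -7, 7, 7]
  [∞, ∞, 0, ∞, 19]
  [9, 20, 7, 0, 5]
  [8, -4, -11, -1, 0]
D(5):
  [0, -8, -15, -5, -4]
  [15, 0, -7, 6, 7]
  [27, 15, 0, 18, 19]
  [9, 1, -6, 0, 5]
  [8, -4, -11, -1, 0]
Answer: W* = [[0, -8, -15, -5, -4], [15, 0, -7, 6, 7], [27, 15, 0, 18, 19], [9, 1, -6, 0, 5], [8, -4, -11, -1, 0]]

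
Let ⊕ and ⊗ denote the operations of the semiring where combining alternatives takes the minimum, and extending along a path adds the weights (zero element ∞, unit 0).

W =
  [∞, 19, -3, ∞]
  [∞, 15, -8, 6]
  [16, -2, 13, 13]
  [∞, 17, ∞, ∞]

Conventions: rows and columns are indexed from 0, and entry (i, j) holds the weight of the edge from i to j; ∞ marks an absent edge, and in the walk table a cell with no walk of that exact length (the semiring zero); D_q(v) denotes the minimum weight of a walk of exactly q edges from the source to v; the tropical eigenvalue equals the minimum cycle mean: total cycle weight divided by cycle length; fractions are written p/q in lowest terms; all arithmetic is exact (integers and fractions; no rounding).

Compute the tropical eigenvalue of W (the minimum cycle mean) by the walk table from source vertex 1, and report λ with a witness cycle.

q=0: [∞, 0, ∞, ∞]
q=1: [∞, 15, -8, 6]
q=2: [8, -10, 5, 5]
q=3: [21, 3, -18, -4]
q=4: [-2, -20, -5, -5]
Optimal cycle mean attained by: cycle 1->2->1, total (-8) + (-2), length 2.
Answer: λ = -5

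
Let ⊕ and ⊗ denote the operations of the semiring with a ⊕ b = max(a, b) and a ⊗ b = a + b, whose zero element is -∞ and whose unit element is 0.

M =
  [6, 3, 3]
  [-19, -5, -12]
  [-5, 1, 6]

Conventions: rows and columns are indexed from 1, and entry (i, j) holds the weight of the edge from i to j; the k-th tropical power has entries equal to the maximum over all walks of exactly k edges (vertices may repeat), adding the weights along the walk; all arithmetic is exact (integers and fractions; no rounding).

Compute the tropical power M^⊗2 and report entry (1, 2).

M^⊗2:
  [12, 9, 9]
  [-13, -10, -6]
  [1, 7, 12]
Key observation: the optimum is the walk 1->1->2, with weight 6 + 3 = 9.
Optimal value attained by: walk 1->1->2.
Answer: (M^⊗2)[1][2] = 9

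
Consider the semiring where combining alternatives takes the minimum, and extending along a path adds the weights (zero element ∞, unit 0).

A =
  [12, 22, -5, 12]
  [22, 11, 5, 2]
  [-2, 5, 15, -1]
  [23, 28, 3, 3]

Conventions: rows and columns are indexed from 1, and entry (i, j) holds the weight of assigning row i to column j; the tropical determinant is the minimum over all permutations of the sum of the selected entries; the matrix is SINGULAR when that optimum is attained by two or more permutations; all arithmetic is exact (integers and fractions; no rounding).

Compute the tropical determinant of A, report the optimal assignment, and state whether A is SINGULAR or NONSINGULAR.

σ = (1, 2, 3, 4): 12 + 11 + 15 + 3 = 41
σ = (1, 2, 4, 3): 12 + 11 + (-1) + 3 = 25
σ = (1, 3, 2, 4): 12 + 5 + 5 + 3 = 25
σ = (1, 3, 4, 2): 12 + 5 + (-1) + 28 = 44
σ = (1, 4, 2, 3): 12 + 2 + 5 + 3 = 22
σ = (1, 4, 3, 2): 12 + 2 + 15 + 28 = 57
σ = (2, 1, 3, 4): 22 + 22 + 15 + 3 = 62
σ = (2, 1, 4, 3): 22 + 22 + (-1) + 3 = 46
σ = (2, 3, 1, 4): 22 + 5 + (-2) + 3 = 28
σ = (2, 3, 4, 1): 22 + 5 + (-1) + 23 = 49
σ = (2, 4, 1, 3): 22 + 2 + (-2) + 3 = 25
σ = (2, 4, 3, 1): 22 + 2 + 15 + 23 = 62
σ = (3, 1, 2, 4): (-5) + 22 + 5 + 3 = 25
σ = (3, 1, 4, 2): (-5) + 22 + (-1) + 28 = 44
σ = (3, 2, 1, 4): (-5) + 11 + (-2) + 3 = 7
σ = (3, 2, 4, 1): (-5) + 11 + (-1) + 23 = 28
σ = (3, 4, 1, 2): (-5) + 2 + (-2) + 28 = 23
σ = (3, 4, 2, 1): (-5) + 2 + 5 + 23 = 25
σ = (4, 1, 2, 3): 12 + 22 + 5 + 3 = 42
σ = (4, 1, 3, 2): 12 + 22 + 15 + 28 = 77
σ = (4, 2, 1, 3): 12 + 11 + (-2) + 3 = 24
σ = (4, 2, 3, 1): 12 + 11 + 15 + 23 = 61
σ = (4, 3, 1, 2): 12 + 5 + (-2) + 28 = 43
σ = (4, 3, 2, 1): 12 + 5 + 5 + 23 = 45
Optimal value attained by: σ = (3, 2, 1, 4).
Answer: det⊕(A) = 7; verdict: NONSINGULAR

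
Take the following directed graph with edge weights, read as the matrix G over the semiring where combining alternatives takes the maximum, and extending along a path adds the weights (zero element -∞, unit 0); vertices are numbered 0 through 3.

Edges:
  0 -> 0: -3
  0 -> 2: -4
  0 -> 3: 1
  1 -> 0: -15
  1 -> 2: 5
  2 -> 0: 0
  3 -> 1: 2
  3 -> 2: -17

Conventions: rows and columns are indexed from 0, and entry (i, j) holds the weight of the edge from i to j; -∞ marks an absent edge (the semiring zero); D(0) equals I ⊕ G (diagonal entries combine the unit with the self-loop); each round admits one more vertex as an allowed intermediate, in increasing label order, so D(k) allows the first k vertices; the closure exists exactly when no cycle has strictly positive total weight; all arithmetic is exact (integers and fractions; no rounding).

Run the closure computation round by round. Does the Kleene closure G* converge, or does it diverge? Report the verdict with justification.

D(0):
  [0, -∞, -4, 1]
  [-15, 0, 5, -∞]
  [0, -∞, 0, -∞]
  [-∞, 2, -17, 0]
D(1):
  [0, -∞, -4, 1]
  [-15, 0, 5, -14]
  [0, -∞, 0, 1]
  [-∞, 2, -17, 0]
D(2):
  [0, -∞, -4, 1]
  [-15, 0, 5, -14]
  [0, -∞, 0, 1]
  [-13, 2, 7, 0]
Detection: at round 3, diagonal entry (3, 3) turns strictly positive.
Key observation: the cycle 3->1->2->0->3 has total weight 2 + 5 + 0 + 1, which is strictly positive.
Answer: DIVERGES — positive cycle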